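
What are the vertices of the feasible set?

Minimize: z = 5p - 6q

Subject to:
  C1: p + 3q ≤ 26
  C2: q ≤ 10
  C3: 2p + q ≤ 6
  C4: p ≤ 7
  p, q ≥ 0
Each vertex is the intersection of two constraint boundaries that also satisfies all remaining constraints:
  p = 0 and q = 0 → (0, 0)
  2p + q = 6 and q = 0 → (3, 0)
  2p + q = 6 and p = 0 → (0, 6)

Vertices: (0, 0), (3, 0), (0, 6)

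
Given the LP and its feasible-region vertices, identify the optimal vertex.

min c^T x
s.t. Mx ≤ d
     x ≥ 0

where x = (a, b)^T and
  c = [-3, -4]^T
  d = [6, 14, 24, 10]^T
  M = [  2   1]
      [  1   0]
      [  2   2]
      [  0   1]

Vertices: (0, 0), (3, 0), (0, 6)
(0, 6) with z = -24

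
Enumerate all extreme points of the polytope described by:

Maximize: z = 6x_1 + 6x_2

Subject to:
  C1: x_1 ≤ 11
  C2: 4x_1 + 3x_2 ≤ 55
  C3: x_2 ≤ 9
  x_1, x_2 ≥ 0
Each vertex is the intersection of two constraint boundaries that also satisfies all remaining constraints:
  x_1 = 0 and x_2 = 0 → (0, 0)
  x_1 = 11 and x_2 = 0 → (11, 0)
  x_1 = 11 and 4x_1 + 3x_2 = 55 → (11, 3.667)
  4x_1 + 3x_2 = 55 and x_2 = 9 → (7, 9)
  x_2 = 9 and x_1 = 0 → (0, 9)

Vertices: (0, 0), (11, 0), (11, 3.667), (7, 9), (0, 9)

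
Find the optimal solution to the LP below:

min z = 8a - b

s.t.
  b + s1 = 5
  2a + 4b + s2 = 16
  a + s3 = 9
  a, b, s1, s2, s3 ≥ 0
a = 0, b = 4, z = -4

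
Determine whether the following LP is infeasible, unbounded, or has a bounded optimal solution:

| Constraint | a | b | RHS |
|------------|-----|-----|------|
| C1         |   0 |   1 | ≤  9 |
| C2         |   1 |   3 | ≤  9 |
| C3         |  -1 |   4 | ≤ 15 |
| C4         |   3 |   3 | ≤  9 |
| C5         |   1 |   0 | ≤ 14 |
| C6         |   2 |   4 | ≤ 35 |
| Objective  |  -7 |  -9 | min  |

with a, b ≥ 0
The point (0, 3) satisfies every constraint, so the LP is feasible; the constraints give a ≤ 14 and b ≤ 9, which with a, b ≥ 0 keep the feasible region inside a bounded box. A feasible, bounded LP attains a finite optimum at a vertex.

Feasible with finite optimum z* = -27 at (0, 3).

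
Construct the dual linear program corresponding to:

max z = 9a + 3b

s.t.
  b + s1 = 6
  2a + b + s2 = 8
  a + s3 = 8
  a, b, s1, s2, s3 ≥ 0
Minimize: z = 6y1 + 8y2 + 8y3

Subject to:
  C1: -2y2 - y3 ≤ -9
  C2: -y1 - y2 ≤ -3
  y1, y2, y3 ≥ 0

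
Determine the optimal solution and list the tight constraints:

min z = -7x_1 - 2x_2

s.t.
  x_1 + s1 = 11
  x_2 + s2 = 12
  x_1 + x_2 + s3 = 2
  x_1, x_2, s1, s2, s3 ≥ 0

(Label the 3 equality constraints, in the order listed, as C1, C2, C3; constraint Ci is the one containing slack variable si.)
Optimal: x_1 = 2, x_2 = 0
Slack at optimum:
  C1: slack = 9
  C2: slack = 12
  C3: slack = 0 (binding)
  x_1 ≥ 0: x_1 = 2
  x_2 ≥ 0: x_2 = 0 (binding)
Binding constraints: C3, x_2 ≥ 0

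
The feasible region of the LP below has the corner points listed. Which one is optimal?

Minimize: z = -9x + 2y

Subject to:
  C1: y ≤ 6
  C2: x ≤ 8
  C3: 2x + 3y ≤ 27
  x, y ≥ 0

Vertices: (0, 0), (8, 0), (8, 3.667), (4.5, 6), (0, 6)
Evaluating z = -9x + 2y at each vertex:
  (0, 0): z = 0
  (8, 0): z = -72
  (8, 3.667): z = -64.67
  (4.5, 6): z = -28.5
  (0, 6): z = 12

The smallest value is z = -72, attained at (8, 0).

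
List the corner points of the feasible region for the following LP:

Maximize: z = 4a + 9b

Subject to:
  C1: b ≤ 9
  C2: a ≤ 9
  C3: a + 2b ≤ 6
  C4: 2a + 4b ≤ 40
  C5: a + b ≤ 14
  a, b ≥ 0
Each vertex is the intersection of two constraint boundaries that also satisfies all remaining constraints:
  a = 0 and b = 0 → (0, 0)
  a + 2b = 6 and b = 0 → (6, 0)
  a + 2b = 6 and a = 0 → (0, 3)

Vertices: (0, 0), (6, 0), (0, 3)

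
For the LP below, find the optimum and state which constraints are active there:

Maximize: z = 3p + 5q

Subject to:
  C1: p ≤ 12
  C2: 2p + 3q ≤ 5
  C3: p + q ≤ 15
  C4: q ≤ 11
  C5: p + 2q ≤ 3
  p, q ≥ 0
Optimal: p = 1, q = 1
Slack at optimum:
  C1: slack = 11
  C2: slack = 0 (binding)
  C3: slack = 13
  C4: slack = 10
  C5: slack = 0 (binding)
  p ≥ 0: p = 1
  q ≥ 0: q = 1
Binding constraints: C2, C5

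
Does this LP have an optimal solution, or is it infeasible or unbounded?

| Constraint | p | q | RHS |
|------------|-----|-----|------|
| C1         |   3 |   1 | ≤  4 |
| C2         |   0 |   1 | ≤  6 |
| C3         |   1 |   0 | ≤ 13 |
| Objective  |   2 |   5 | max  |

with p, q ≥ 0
The point (0, 4) satisfies every constraint, so the LP is feasible; the constraints give p ≤ 13 and q ≤ 6, which with p, q ≥ 0 keep the feasible region inside a bounded box. A feasible, bounded LP attains a finite optimum at a vertex.

Evaluating z = 2p + 5q at each vertex:
  (0, 0): z = 0
  (1.333, 0): z = 2.667
  (0, 4): z = 20

Feasible with finite optimum z* = 20 at (0, 4).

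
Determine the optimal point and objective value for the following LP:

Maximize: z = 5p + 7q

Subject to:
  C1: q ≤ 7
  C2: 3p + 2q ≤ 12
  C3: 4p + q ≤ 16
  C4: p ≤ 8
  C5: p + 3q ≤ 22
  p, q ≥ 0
Each vertex is the intersection of two constraint boundaries that also satisfies all remaining constraints:
  p = 0 and q = 0 → (0, 0)
  3p + 2q = 12 and 4p + q = 16 → (4, 0)
  3p + 2q = 12 and p = 0 → (0, 6)

Evaluating z = 5p + 7q at each vertex:
  (0, 0): z = 0
  (4, 0): z = 20
  (0, 6): z = 42

The maximum is at (0, 6) with z = 42.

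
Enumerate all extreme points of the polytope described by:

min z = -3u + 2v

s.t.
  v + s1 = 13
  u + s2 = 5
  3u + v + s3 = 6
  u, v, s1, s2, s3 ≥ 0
Each vertex is the intersection of two constraint boundaries that also satisfies all remaining constraints:
  u = 0 and v = 0 → (0, 0)
  3u + v = 6 and v = 0 → (2, 0)
  3u + v = 6 and u = 0 → (0, 6)

Vertices: (0, 0), (2, 0), (0, 6)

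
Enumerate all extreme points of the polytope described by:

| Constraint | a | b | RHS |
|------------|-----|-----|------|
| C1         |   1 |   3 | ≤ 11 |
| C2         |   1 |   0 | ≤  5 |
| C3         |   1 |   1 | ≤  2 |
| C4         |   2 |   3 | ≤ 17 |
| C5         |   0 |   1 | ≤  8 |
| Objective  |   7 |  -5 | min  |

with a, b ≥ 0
Each vertex is the intersection of two constraint boundaries that also satisfies all remaining constraints:
  a = 0 and b = 0 → (0, 0)
  a + b = 2 and b = 0 → (2, 0)
  a + b = 2 and a = 0 → (0, 2)

Vertices: (0, 0), (2, 0), (0, 2)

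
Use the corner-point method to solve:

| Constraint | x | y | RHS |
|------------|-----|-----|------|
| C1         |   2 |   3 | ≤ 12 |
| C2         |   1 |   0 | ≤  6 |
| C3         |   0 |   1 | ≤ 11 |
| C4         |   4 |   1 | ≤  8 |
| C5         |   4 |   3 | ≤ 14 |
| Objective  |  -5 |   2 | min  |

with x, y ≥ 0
Each vertex is the intersection of two constraint boundaries that also satisfies all remaining constraints:
  x = 0 and y = 0 → (0, 0)
  4x + y = 8 and y = 0 → (2, 0)
  4x + y = 8 and 4x + 3y = 14 → (1.25, 3)
  2x + 3y = 12 and 4x + 3y = 14 → (1, 3.333)
  2x + 3y = 12 and x = 0 → (0, 4)

Evaluating z = -5x + 2y at each vertex:
  (0, 0): z = 0
  (2, 0): z = -10
  (1.25, 3): z = -0.25
  (1, 3.333): z = 1.667
  (0, 4): z = 8

The minimum is at (2, 0) with z = -10.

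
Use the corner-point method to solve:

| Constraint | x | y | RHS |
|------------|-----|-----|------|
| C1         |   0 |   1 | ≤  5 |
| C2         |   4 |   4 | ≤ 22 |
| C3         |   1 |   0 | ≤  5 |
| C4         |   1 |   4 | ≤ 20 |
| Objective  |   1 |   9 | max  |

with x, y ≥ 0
Each vertex is the intersection of two constraint boundaries that also satisfies all remaining constraints:
  x = 0 and y = 0 → (0, 0)
  x = 5 and y = 0 → (5, 0)
  4x + 4y = 22 and x = 5 → (5, 0.5)
  4x + 4y = 22 and x + 4y = 20 → (0.6667, 4.833)
  y = 5 and x + 4y = 20 → (0, 5)

Evaluating z = x + 9y at each vertex:
  (0, 0): z = 0
  (5, 0): z = 5
  (5, 0.5): z = 9.5
  (0.6667, 4.833): z = 44.17
  (0, 5): z = 45

The maximum is at (0, 5) with z = 45.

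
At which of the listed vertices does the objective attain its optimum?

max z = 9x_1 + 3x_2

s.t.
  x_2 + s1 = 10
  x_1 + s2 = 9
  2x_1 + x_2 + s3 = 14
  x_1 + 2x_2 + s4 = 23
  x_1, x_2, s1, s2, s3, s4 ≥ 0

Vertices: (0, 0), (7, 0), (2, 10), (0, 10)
Evaluating z = 9x_1 + 3x_2 at each vertex:
  (0, 0): z = 0
  (7, 0): z = 63
  (2, 10): z = 48
  (0, 10): z = 30

The largest value is z = 63, attained at (7, 0).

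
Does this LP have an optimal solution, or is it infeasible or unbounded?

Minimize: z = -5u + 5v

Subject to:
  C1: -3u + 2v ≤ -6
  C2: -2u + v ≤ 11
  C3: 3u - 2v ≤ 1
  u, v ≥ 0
C3 requires 3u - 2v ≤ 1, while C1 (-3u + 2v ≤ -6) is equivalent to 3u - 2v ≥ 6. Together they would need 6 ≤ 3u - 2v ≤ 1, which is impossible since 6 > 1. No point satisfies all constraints.

The feasible region is empty; the LP is infeasible.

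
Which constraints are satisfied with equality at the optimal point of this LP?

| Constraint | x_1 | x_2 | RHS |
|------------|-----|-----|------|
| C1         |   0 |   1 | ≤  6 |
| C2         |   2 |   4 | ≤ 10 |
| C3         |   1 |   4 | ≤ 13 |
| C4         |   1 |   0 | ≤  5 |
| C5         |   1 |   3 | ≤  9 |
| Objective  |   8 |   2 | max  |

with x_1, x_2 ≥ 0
Optimal: x_1 = 5, x_2 = 0
Slack at optimum:
  C1: slack = 6
  C2: slack = 0 (binding)
  C3: slack = 8
  C4: slack = 0 (binding)
  C5: slack = 4
  x_1 ≥ 0: x_1 = 5
  x_2 ≥ 0: x_2 = 0 (binding)
Binding constraints: C2, C4, x_2 ≥ 0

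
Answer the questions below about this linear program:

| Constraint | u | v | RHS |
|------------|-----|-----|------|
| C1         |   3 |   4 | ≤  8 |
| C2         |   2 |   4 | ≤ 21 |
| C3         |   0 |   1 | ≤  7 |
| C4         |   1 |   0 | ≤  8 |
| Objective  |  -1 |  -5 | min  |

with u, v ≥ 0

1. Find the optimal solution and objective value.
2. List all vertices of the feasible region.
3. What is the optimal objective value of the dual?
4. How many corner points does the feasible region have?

1. u = 0, v = 2, z = -10
2. (0, 0), (2.667, 0), (0, 2)
3. -10 (by strong duality, equal to the primal optimum)
4. 3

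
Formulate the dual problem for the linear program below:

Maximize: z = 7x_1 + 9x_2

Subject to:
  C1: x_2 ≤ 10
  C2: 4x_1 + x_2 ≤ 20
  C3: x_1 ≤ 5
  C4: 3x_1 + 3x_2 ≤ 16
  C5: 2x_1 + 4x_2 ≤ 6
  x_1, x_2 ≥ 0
Minimize: z = 10y1 + 20y2 + 5y3 + 16y4 + 6y5

Subject to:
  C1: -4y2 - y3 - 3y4 - 2y5 ≤ -7
  C2: -y1 - y2 - 3y4 - 4y5 ≤ -9
  y1, y2, y3, y4, y5 ≥ 0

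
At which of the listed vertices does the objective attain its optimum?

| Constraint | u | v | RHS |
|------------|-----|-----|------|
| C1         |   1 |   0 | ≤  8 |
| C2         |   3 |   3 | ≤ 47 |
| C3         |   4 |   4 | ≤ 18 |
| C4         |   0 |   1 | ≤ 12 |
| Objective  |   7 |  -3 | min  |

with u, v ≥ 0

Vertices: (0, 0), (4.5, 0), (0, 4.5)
(0, 4.5) with z = -13.5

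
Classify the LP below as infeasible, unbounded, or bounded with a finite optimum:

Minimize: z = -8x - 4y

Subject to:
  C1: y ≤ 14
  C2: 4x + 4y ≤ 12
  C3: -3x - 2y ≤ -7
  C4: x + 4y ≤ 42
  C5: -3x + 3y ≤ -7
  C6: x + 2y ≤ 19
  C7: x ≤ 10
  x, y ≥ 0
The point (3, 0) satisfies every constraint, so the LP is feasible; the constraints give x ≤ 10 and y ≤ 14, which with x, y ≥ 0 keep the feasible region inside a bounded box. A feasible, bounded LP attains a finite optimum at a vertex.

Evaluating z = -8x - 4y at each vertex:
  (2.333, 0): z = -18.67
  (3, 0): z = -24
  (2.667, 0.3333): z = -22.67

The LP has an optimal solution: (3, 0) with z = -24.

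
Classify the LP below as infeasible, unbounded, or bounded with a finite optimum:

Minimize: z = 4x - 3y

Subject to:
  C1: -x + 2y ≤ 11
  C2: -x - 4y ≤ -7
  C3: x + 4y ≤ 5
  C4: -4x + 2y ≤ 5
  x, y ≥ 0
C3 requires x + 4y ≤ 5, while C2 (-x - 4y ≤ -7) is equivalent to x + 4y ≥ 7. Together they would need 7 ≤ x + 4y ≤ 5, which is impossible since 7 > 5. No point satisfies all constraints.

Infeasible: no point satisfies all constraints simultaneously.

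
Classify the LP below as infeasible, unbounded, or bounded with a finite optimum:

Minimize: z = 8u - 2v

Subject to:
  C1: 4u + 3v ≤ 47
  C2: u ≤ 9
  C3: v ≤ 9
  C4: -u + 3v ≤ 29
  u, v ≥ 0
The point (0, 9) satisfies every constraint, so the LP is feasible; the constraints give u ≤ 9 and v ≤ 9, which with u, v ≥ 0 keep the feasible region inside a bounded box. A feasible, bounded LP attains a finite optimum at a vertex.

Evaluating z = 8u - 2v at each vertex:
  (0, 0): z = 0
  (9, 0): z = 72
  (9, 3.667): z = 64.67
  (5, 9): z = 22
  (0, 9): z = -18

Bounded optimum: z* = -18 at (0, 9).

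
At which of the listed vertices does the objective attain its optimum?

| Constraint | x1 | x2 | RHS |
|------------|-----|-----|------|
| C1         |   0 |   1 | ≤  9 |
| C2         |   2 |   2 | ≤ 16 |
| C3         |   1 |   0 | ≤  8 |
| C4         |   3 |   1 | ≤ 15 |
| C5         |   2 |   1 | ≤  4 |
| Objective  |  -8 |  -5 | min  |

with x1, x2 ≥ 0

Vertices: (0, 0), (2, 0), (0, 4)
Evaluating z = -8x1 - 5x2 at each vertex:
  (0, 0): z = 0
  (2, 0): z = -16
  (0, 4): z = -20

The smallest value is z = -20, attained at (0, 4).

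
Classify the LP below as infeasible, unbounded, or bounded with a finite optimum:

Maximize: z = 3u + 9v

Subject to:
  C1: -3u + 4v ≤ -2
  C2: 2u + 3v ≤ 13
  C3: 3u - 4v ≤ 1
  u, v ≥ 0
C3 requires 3u - 4v ≤ 1, while C1 (-3u + 4v ≤ -2) is equivalent to 3u - 4v ≥ 2. Together they would need 2 ≤ 3u - 4v ≤ 1, which is impossible since 2 > 1. No point satisfies all constraints.

Infeasible: no point satisfies all constraints simultaneously.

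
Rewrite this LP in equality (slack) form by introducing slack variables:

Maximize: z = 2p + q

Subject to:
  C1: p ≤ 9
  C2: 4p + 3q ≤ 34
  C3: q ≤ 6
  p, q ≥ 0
max z = 2p + q

s.t.
  p + s1 = 9
  4p + 3q + s2 = 34
  q + s3 = 6
  p, q, s1, s2, s3 ≥ 0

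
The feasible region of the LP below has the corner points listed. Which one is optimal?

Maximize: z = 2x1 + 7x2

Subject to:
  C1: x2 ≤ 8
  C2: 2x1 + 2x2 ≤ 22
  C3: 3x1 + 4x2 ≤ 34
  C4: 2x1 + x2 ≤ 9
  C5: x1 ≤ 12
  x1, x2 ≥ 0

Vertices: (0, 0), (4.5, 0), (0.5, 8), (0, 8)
Evaluating z = 2x1 + 7x2 at each vertex:
  (0, 0): z = 0
  (4.5, 0): z = 9
  (0.5, 8): z = 57
  (0, 8): z = 56

The largest value is z = 57, attained at (0.5, 8).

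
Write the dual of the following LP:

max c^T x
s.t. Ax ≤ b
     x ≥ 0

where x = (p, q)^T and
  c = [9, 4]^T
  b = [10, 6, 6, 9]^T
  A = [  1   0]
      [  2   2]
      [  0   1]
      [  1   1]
Minimize: z = 10y1 + 6y2 + 6y3 + 9y4

Subject to:
  C1: -y1 - 2y2 - y4 ≤ -9
  C2: -2y2 - y3 - y4 ≤ -4
  y1, y2, y3, y4 ≥ 0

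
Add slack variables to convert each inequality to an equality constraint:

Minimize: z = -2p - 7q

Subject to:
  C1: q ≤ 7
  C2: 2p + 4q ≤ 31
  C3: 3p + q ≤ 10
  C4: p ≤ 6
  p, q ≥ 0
min z = -2p - 7q

s.t.
  q + s1 = 7
  2p + 4q + s2 = 31
  3p + q + s3 = 10
  p + s4 = 6
  p, q, s1, s2, s3, s4 ≥ 0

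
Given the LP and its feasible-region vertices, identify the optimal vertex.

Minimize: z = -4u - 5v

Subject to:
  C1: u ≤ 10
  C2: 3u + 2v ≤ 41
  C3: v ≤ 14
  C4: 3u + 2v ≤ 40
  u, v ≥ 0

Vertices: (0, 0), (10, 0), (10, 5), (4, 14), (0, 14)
Evaluating z = -4u - 5v at each vertex:
  (0, 0): z = 0
  (10, 0): z = -40
  (10, 5): z = -65
  (4, 14): z = -86
  (0, 14): z = -70

The smallest value is z = -86, attained at (4, 14).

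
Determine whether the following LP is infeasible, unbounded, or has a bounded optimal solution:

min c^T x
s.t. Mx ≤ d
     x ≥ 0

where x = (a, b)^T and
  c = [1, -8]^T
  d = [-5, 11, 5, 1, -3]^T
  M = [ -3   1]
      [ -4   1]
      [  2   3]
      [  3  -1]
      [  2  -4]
One constraint requires 3a - b ≤ 1, while the constraint -3a + b ≤ -5 is equivalent to 3a - b ≥ 5. Together they would need 5 ≤ 3a - b ≤ 1, which is impossible since 5 > 1. No point satisfies all constraints.

Infeasible: no point satisfies all constraints simultaneously.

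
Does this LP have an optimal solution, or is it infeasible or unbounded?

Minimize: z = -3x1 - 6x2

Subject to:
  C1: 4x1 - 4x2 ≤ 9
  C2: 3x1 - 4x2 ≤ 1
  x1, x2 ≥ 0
Feasible point: (0, 0) satisfies every constraint, so the LP is feasible.
Direction d = (0, 1): for each constraint row a, a·d ≤ 0 —
  (4)(0) + (-4)(1) = -4 ≤ 0
  (3)(0) + (-4)(1) = -4 ≤ 0
and d ≥ 0, so (0, 0) + t·d stays feasible for every t ≥ 0. Along this ray z = -3x1 - 6x2 changes by -6 per unit t, so z → −∞.

Unbounded: there is a feasible ray along which z → −∞.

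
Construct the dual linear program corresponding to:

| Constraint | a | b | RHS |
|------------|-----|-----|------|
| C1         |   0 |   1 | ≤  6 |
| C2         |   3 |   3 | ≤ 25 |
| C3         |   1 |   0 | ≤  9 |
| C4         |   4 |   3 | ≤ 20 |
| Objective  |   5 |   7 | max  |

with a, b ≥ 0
Minimize: z = 6y1 + 25y2 + 9y3 + 20y4

Subject to:
  C1: -3y2 - y3 - 4y4 ≤ -5
  C2: -y1 - 3y2 - 3y4 ≤ -7
  y1, y2, y3, y4 ≥ 0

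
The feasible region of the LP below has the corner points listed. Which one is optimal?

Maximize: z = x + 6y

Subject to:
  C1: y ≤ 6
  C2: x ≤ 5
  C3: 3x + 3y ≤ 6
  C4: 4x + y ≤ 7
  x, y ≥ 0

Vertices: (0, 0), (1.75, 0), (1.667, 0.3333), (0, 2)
Evaluating z = x + 6y at each vertex:
  (0, 0): z = 0
  (1.75, 0): z = 1.75
  (1.667, 0.3333): z = 3.667
  (0, 2): z = 12

The largest value is z = 12, attained at (0, 2).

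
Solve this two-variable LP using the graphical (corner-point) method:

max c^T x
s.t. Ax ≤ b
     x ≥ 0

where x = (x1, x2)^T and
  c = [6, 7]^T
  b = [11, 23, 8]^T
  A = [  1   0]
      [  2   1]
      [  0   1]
Each vertex is the intersection of two constraint boundaries that also satisfies all remaining constraints:
  x1 = 0 and x2 = 0 → (0, 0)
  x1 = 11 and x2 = 0 → (11, 0)
  x1 = 11 and 2x1 + x2 = 23 → (11, 1)
  2x1 + x2 = 23 and x2 = 8 → (7.5, 8)
  x2 = 8 and x1 = 0 → (0, 8)

Evaluating z = 6x1 + 7x2 at each vertex:
  (0, 0): z = 0
  (11, 0): z = 66
  (11, 1): z = 73
  (7.5, 8): z = 101
  (0, 8): z = 56

The maximum is at (7.5, 8) with z = 101.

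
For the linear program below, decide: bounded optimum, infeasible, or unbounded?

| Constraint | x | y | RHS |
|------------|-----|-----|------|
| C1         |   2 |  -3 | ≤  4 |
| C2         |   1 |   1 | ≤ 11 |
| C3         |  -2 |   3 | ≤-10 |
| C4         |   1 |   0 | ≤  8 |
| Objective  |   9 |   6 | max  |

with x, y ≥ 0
C1 requires 2x - 3y ≤ 4, while C3 (-2x + 3y ≤ -10) is equivalent to 2x - 3y ≥ 10. Together they would need 10 ≤ 2x - 3y ≤ 4, which is impossible since 10 > 4. No point satisfies all constraints.

Infeasible — the constraint set is empty.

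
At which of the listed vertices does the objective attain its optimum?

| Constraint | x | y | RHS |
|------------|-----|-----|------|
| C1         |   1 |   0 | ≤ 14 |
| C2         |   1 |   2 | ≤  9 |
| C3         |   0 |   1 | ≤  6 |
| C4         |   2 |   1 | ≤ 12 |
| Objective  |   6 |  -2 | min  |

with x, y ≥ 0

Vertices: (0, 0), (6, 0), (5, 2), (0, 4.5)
Evaluating z = 6x - 2y at each vertex:
  (0, 0): z = 0
  (6, 0): z = 36
  (5, 2): z = 26
  (0, 4.5): z = -9

The smallest value is z = -9, attained at (0, 4.5).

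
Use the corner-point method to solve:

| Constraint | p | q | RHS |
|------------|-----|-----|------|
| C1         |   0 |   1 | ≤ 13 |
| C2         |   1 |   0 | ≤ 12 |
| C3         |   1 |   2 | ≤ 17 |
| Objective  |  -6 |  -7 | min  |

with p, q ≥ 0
p = 12, q = 2.5, z = -89.5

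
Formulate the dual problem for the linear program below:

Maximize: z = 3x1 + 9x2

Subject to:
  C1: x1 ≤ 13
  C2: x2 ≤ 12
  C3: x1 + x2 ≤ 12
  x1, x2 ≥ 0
Minimize: z = 13y1 + 12y2 + 12y3

Subject to:
  C1: -y1 - y3 ≤ -3
  C2: -y2 - y3 ≤ -9
  y1, y2, y3 ≥ 0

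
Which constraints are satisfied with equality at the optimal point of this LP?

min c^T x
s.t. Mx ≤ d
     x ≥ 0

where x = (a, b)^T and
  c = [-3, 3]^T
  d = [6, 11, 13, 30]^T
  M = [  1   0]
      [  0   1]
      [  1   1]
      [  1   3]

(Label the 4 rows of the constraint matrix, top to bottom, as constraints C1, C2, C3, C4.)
Optimal: a = 6, b = 0
Slack at optimum:
  C1: slack = 0 (binding)
  C2: slack = 11
  C3: slack = 7
  C4: slack = 24
  a ≥ 0: a = 6
  b ≥ 0: b = 0 (binding)
Binding constraints: C1, b ≥ 0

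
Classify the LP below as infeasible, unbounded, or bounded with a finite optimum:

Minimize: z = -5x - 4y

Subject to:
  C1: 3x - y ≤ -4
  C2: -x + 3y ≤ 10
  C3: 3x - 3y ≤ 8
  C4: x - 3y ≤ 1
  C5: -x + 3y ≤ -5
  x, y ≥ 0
C4 requires x - 3y ≤ 1, while C5 (-x + 3y ≤ -5) is equivalent to x - 3y ≥ 5. Together they would need 5 ≤ x - 3y ≤ 1, which is impossible since 5 > 1. No point satisfies all constraints.

The feasible region is empty; the LP is infeasible.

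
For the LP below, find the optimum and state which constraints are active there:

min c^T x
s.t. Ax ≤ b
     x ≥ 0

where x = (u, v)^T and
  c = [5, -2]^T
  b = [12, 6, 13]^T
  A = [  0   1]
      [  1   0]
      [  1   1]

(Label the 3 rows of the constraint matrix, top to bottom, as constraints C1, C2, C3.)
Optimal: u = 0, v = 12
Binding: C1, u ≥ 0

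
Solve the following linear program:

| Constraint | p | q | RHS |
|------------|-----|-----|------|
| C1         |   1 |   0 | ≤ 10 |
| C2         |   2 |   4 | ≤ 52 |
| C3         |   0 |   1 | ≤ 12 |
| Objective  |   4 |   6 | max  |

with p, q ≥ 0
Each vertex is the intersection of two constraint boundaries that also satisfies all remaining constraints:
  p = 0 and q = 0 → (0, 0)
  p = 10 and q = 0 → (10, 0)
  p = 10 and 2p + 4q = 52 → (10, 8)
  2p + 4q = 52 and q = 12 → (2, 12)
  q = 12 and p = 0 → (0, 12)

Evaluating z = 4p + 6q at each vertex:
  (0, 0): z = 0
  (10, 0): z = 40
  (10, 8): z = 88
  (2, 12): z = 80
  (0, 12): z = 72

The maximum is at (10, 8) with z = 88.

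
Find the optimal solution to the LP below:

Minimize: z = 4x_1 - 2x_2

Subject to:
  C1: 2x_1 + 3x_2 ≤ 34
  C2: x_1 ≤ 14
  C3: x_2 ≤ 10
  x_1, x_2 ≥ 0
x_1 = 0, x_2 = 10, z = -20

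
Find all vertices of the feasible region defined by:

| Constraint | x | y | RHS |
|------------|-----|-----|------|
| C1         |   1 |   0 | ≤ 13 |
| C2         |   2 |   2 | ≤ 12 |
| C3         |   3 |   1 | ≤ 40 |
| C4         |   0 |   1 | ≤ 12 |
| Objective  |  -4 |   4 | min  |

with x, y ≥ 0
Each vertex is the intersection of two constraint boundaries that also satisfies all remaining constraints:
  x = 0 and y = 0 → (0, 0)
  2x + 2y = 12 and y = 0 → (6, 0)
  2x + 2y = 12 and x = 0 → (0, 6)

Vertices: (0, 0), (6, 0), (0, 6)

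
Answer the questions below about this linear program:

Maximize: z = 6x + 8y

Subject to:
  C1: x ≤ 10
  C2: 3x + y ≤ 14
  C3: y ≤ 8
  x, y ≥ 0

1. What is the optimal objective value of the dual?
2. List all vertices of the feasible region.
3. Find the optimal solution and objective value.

1. 76 (by strong duality, equal to the primal optimum)
2. (0, 0), (4.667, 0), (2, 8), (0, 8)
3. x = 2, y = 8, z = 76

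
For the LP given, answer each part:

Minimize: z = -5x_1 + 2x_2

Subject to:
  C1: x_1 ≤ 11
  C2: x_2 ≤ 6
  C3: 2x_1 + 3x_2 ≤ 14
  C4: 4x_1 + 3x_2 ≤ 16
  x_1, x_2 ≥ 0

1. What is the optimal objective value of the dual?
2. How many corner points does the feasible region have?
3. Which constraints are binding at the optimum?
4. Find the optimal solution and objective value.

1. -20 (by strong duality, equal to the primal optimum)
2. 4
3. C4, x_2 ≥ 0
4. x_1 = 4, x_2 = 0, z = -20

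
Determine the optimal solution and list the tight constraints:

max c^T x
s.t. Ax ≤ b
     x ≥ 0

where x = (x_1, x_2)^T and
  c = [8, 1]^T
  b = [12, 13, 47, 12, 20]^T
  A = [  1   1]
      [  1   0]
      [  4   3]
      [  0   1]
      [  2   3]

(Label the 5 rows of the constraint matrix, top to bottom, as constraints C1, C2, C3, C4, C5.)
Optimal: x_1 = 10, x_2 = 0
Binding: C5, x_2 ≥ 0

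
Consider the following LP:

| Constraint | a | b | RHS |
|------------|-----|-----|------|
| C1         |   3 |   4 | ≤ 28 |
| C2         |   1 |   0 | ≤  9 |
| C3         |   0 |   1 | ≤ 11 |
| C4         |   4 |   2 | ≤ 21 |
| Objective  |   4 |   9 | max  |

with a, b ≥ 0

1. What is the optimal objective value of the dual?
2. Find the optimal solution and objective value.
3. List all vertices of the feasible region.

1. 63 (by strong duality, equal to the primal optimum)
2. a = 0, b = 7, z = 63
3. (0, 0), (5.25, 0), (2.8, 4.9), (0, 7)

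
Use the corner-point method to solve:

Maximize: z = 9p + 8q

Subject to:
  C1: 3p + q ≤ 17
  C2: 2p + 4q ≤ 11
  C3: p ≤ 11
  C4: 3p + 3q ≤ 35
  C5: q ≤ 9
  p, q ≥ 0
p = 5.5, q = 0, z = 49.5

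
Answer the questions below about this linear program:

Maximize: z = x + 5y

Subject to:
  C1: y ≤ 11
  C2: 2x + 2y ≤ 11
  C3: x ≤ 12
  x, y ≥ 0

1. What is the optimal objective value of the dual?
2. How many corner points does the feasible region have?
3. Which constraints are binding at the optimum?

1. 27.5 (by strong duality, equal to the primal optimum)
2. 3
3. C2, x ≥ 0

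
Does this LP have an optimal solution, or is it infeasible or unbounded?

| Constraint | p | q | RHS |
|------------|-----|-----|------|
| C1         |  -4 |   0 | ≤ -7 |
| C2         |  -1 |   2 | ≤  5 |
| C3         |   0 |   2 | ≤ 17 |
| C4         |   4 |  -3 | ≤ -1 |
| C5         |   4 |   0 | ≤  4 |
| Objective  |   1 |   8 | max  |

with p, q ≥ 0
C5 requires 4p ≤ 4, while C1 (-4p ≤ -7) is equivalent to 4p ≥ 7. Together they would need 7 ≤ 4p ≤ 4, which is impossible since 7 > 4. No point satisfies all constraints.

The feasible region is empty; the LP is infeasible.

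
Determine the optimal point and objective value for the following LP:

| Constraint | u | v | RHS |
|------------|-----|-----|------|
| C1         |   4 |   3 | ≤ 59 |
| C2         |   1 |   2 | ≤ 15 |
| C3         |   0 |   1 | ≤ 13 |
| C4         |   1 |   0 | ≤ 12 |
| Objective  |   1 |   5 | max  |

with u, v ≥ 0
Each vertex is the intersection of two constraint boundaries that also satisfies all remaining constraints:
  u = 0 and v = 0 → (0, 0)
  u = 12 and v = 0 → (12, 0)
  u + 2v = 15 and u = 12 → (12, 1.5)
  u + 2v = 15 and u = 0 → (0, 7.5)

Evaluating z = u + 5v at each vertex:
  (0, 0): z = 0
  (12, 0): z = 12
  (12, 1.5): z = 19.5
  (0, 7.5): z = 37.5

The maximum is at (0, 7.5) with z = 37.5.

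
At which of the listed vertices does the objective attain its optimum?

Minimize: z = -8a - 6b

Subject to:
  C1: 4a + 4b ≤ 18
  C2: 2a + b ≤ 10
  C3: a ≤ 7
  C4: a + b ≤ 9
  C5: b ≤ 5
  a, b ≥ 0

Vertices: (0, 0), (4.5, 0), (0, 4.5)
Evaluating z = -8a - 6b at each vertex:
  (0, 0): z = 0
  (4.5, 0): z = -36
  (0, 4.5): z = -27

The smallest value is z = -36, attained at (4.5, 0).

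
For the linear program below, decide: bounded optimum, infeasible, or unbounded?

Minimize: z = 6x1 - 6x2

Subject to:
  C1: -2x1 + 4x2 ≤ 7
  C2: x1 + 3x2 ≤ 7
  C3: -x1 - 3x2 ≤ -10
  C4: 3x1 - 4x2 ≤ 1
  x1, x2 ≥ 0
C2 requires x1 + 3x2 ≤ 7, while C3 (-x1 - 3x2 ≤ -10) is equivalent to x1 + 3x2 ≥ 10. Together they would need 10 ≤ x1 + 3x2 ≤ 7, which is impossible since 10 > 7. No point satisfies all constraints.

Infeasible: no point satisfies all constraints simultaneously.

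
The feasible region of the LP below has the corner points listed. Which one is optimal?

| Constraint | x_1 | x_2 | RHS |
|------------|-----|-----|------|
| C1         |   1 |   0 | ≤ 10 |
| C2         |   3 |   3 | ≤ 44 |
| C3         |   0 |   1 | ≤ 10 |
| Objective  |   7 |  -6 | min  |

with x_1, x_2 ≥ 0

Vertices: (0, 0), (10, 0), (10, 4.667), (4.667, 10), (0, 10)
Evaluating z = 7x_1 - 6x_2 at each vertex:
  (0, 0): z = 0
  (10, 0): z = 70
  (10, 4.667): z = 42
  (4.667, 10): z = -27.33
  (0, 10): z = -60

The smallest value is z = -60, attained at (0, 10).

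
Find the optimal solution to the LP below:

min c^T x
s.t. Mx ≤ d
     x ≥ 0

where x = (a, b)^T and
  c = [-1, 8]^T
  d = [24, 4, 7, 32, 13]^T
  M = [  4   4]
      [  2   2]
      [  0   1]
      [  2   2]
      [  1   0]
Each vertex is the intersection of two constraint boundaries that also satisfies all remaining constraints:
  a = 0 and b = 0 → (0, 0)
  2a + 2b = 4 and b = 0 → (2, 0)
  2a + 2b = 4 and a = 0 → (0, 2)

Evaluating z = -a + 8b at each vertex:
  (0, 0): z = 0
  (2, 0): z = -2
  (0, 2): z = 16

The minimum is at (2, 0) with z = -2.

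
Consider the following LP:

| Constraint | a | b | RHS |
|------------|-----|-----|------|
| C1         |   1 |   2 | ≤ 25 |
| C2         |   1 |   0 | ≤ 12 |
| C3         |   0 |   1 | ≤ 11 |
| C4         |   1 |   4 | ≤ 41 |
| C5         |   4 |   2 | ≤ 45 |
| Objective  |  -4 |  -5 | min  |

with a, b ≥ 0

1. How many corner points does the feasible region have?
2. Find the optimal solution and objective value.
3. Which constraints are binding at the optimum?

1. 4
2. a = 7, b = 8.5, z = -70.5
3. C4, C5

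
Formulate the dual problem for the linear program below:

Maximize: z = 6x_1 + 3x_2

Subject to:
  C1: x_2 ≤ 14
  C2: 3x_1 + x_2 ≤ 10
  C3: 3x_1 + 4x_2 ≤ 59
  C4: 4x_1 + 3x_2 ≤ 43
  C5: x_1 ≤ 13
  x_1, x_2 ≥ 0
Minimize: z = 14y1 + 10y2 + 59y3 + 43y4 + 13y5

Subject to:
  C1: -3y2 - 3y3 - 4y4 - y5 ≤ -6
  C2: -y1 - y2 - 4y3 - 3y4 ≤ -3
  y1, y2, y3, y4, y5 ≥ 0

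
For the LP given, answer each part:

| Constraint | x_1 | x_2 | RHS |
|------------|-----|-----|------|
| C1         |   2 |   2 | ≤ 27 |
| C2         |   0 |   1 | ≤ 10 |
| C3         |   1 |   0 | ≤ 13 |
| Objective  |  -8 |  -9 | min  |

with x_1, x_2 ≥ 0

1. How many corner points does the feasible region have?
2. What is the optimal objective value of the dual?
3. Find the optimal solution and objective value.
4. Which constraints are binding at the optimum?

1. 5
2. -118 (by strong duality, equal to the primal optimum)
3. x_1 = 3.5, x_2 = 10, z = -118
4. C1, C2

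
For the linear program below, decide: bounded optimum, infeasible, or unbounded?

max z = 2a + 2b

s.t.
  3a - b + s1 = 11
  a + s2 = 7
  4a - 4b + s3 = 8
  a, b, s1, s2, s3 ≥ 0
Feasible point: (0, 0) satisfies every constraint, so the LP is feasible.
Direction d = (0, 1): for each constraint row a, a·d ≤ 0 —
  (3)(0) + (-1)(1) = -1 ≤ 0
  (1)(0) + (0)(1) = 0 ≤ 0
  (4)(0) + (-4)(1) = -4 ≤ 0
and d ≥ 0, so (0, 0) + t·d stays feasible for every t ≥ 0. Along this ray z = 2a + 2b changes by 2 per unit t, so z → +∞.

Unbounded: there is a feasible ray along which z → +∞.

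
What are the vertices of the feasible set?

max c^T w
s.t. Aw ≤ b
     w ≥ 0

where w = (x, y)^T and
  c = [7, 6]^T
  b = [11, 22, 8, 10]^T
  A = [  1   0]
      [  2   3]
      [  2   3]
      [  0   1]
Each vertex is the intersection of two constraint boundaries that also satisfies all remaining constraints:
  x = 0 and y = 0 → (0, 0)
  2x + 3y = 8 and y = 0 → (4, 0)
  2x + 3y = 8 and x = 0 → (0, 2.667)

Vertices: (0, 0), (4, 0), (0, 2.667)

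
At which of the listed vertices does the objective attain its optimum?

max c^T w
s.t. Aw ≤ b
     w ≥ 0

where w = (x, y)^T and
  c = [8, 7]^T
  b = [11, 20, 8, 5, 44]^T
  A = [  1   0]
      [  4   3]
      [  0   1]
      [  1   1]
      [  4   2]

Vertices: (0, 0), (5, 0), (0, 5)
Evaluating z = 8x + 7y at each vertex:
  (0, 0): z = 0
  (5, 0): z = 40
  (0, 5): z = 35

The largest value is z = 40, attained at (5, 0).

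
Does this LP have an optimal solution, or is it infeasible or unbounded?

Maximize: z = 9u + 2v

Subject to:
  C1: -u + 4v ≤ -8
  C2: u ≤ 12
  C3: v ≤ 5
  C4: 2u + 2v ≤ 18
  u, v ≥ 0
The point (9, 0) satisfies every constraint, so the LP is feasible; the constraints give u ≤ 12 and v ≤ 5, which with u, v ≥ 0 keep the feasible region inside a bounded box. A feasible, bounded LP attains a finite optimum at a vertex.

Evaluating z = 9u + 2v at each vertex:
  (8, 0): z = 72
  (9, 0): z = 81
  (8.8, 0.2): z = 79.6

The LP has an optimal solution: (9, 0) with z = 81.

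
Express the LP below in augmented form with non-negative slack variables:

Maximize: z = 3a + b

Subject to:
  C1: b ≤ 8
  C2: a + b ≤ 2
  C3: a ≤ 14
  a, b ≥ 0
max z = 3a + b

s.t.
  b + s1 = 8
  a + b + s2 = 2
  a + s3 = 14
  a, b, s1, s2, s3 ≥ 0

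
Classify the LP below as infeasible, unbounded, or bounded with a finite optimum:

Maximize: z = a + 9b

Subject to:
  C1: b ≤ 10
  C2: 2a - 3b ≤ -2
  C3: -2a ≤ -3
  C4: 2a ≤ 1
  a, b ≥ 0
C4 requires 2a ≤ 1, while C3 (-2a ≤ -3) is equivalent to 2a ≥ 3. Together they would need 3 ≤ 2a ≤ 1, which is impossible since 3 > 1. No point satisfies all constraints.

Infeasible — the constraint set is empty.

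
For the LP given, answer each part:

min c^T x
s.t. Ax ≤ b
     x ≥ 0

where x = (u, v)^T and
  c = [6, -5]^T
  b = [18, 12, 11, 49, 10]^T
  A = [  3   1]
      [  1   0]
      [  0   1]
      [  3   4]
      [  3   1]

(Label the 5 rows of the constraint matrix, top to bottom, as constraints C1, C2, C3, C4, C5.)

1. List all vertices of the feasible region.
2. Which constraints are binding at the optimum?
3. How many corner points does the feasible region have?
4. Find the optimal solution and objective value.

1. (0, 0), (3.333, 0), (0, 10)
2. C5, u ≥ 0
3. 3
4. u = 0, v = 10, z = -50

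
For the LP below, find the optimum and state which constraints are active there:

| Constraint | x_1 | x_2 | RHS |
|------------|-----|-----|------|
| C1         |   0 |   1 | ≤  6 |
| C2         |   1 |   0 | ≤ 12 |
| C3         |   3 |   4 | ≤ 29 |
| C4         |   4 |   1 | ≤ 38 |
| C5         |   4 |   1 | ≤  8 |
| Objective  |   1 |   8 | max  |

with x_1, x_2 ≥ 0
Optimal: x_1 = 0.5, x_2 = 6
Slack at optimum:
  C1: slack = 0 (binding)
  C2: slack = 11.5
  C3: slack = 3.5
  C4: slack = 30
  C5: slack = 0 (binding)
  x_1 ≥ 0: x_1 = 0.5
  x_2 ≥ 0: x_2 = 6
Binding constraints: C1, C5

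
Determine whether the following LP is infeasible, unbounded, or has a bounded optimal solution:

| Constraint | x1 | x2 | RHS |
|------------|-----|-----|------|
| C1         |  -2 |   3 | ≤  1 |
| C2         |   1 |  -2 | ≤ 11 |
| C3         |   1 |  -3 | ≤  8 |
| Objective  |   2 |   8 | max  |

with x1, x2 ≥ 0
Feasible point: (0, 0) satisfies every constraint, so the LP is feasible.
Direction d = (3, 2): for each constraint row a, a·d ≤ 0 —
  (-2)(3) + (3)(2) = 0 ≤ 0
  (1)(3) + (-2)(2) = -1 ≤ 0
  (1)(3) + (-3)(2) = -3 ≤ 0
and d ≥ 0, so (0, 0) + t·d stays feasible for every t ≥ 0. Along this ray z = 2x1 + 8x2 changes by 22 per unit t, so z → +∞.

Unbounded — the objective can increase without bound over the feasible region.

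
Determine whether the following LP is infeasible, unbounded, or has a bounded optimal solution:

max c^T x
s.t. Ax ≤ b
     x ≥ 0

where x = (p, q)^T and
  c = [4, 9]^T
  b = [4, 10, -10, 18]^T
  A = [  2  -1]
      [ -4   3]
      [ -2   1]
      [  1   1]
One constraint requires 2p - q ≤ 4, while the constraint -2p + q ≤ -10 is equivalent to 2p - q ≥ 10. Together they would need 10 ≤ 2p - q ≤ 4, which is impossible since 10 > 4. No point satisfies all constraints.

The feasible region is empty; the LP is infeasible.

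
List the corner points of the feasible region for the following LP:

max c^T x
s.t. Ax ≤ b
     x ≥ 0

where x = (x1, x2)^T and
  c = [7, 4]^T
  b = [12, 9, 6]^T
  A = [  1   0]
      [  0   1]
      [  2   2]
Each vertex is the intersection of two constraint boundaries that also satisfies all remaining constraints:
  x1 = 0 and x2 = 0 → (0, 0)
  2x1 + 2x2 = 6 and x2 = 0 → (3, 0)
  2x1 + 2x2 = 6 and x1 = 0 → (0, 3)

Vertices: (0, 0), (3, 0), (0, 3)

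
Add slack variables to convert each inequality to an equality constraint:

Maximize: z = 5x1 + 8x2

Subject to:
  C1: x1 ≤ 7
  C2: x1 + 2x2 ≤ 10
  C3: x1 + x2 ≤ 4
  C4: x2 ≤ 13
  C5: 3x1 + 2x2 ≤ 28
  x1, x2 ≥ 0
max z = 5x1 + 8x2

s.t.
  x1 + s1 = 7
  x1 + 2x2 + s2 = 10
  x1 + x2 + s3 = 4
  x2 + s4 = 13
  3x1 + 2x2 + s5 = 28
  x1, x2, s1, s2, s3, s4, s5 ≥ 0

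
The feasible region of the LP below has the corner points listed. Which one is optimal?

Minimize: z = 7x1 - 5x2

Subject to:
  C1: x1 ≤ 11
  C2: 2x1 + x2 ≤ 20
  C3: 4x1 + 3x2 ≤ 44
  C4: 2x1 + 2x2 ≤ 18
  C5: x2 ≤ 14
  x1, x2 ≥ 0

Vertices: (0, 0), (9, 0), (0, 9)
Evaluating z = 7x1 - 5x2 at each vertex:
  (0, 0): z = 0
  (9, 0): z = 63
  (0, 9): z = -45

The smallest value is z = -45, attained at (0, 9).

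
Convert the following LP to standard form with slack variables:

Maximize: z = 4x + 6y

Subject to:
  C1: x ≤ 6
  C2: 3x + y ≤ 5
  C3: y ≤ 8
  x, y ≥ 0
max z = 4x + 6y

s.t.
  x + s1 = 6
  3x + y + s2 = 5
  y + s3 = 8
  x, y, s1, s2, s3 ≥ 0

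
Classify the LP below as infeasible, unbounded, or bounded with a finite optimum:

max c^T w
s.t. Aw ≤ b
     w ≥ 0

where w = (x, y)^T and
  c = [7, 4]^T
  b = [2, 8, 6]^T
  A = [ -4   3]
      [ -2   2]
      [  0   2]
Feasible point: (0, 0) satisfies every constraint, so the LP is feasible.
Direction d = (1, 0): for each constraint row a, a·d ≤ 0 —
  (-4)(1) + (3)(0) = -4 ≤ 0
  (-2)(1) + (2)(0) = -2 ≤ 0
  (0)(1) + (2)(0) = 0 ≤ 0
and d ≥ 0, so (0, 0) + t·d stays feasible for every t ≥ 0. Along this ray z = 7x + 4y changes by 7 per unit t, so z → +∞.

The LP is unbounded; z can be made arbitrarily large.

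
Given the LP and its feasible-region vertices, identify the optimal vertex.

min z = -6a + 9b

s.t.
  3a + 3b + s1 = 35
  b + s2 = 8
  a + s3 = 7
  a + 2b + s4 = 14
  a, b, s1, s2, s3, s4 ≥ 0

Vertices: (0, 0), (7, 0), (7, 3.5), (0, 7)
(7, 0) with z = -42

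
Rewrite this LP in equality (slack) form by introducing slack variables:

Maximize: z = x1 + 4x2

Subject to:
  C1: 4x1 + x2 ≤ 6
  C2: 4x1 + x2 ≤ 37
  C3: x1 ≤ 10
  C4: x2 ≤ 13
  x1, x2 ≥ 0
max z = x1 + 4x2

s.t.
  4x1 + x2 + s1 = 6
  4x1 + x2 + s2 = 37
  x1 + s3 = 10
  x2 + s4 = 13
  x1, x2, s1, s2, s3, s4 ≥ 0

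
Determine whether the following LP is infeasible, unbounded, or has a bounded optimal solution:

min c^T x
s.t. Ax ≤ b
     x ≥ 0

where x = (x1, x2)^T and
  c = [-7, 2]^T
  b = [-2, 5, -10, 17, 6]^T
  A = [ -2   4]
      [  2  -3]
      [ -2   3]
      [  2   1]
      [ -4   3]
One constraint requires 2x1 - 3x2 ≤ 5, while the constraint -2x1 + 3x2 ≤ -10 is equivalent to 2x1 - 3x2 ≥ 10. Together they would need 10 ≤ 2x1 - 3x2 ≤ 5, which is impossible since 10 > 5. No point satisfies all constraints.

Infeasible — the constraint set is empty.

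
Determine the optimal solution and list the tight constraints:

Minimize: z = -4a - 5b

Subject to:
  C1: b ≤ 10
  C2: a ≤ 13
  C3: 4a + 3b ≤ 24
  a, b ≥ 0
Optimal: a = 0, b = 8
Slack at optimum:
  C1: slack = 2
  C2: slack = 13
  C3: slack = 0 (binding)
  a ≥ 0: a = 0 (binding)
  b ≥ 0: b = 8
Binding constraints: C3, a ≥ 0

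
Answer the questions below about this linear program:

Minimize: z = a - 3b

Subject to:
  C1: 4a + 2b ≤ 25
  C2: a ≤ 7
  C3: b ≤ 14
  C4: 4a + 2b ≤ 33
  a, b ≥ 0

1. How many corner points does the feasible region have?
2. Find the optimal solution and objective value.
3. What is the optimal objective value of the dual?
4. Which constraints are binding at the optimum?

1. 3
2. a = 0, b = 12.5, z = -37.5
3. -37.5 (by strong duality, equal to the primal optimum)
4. C1, a ≥ 0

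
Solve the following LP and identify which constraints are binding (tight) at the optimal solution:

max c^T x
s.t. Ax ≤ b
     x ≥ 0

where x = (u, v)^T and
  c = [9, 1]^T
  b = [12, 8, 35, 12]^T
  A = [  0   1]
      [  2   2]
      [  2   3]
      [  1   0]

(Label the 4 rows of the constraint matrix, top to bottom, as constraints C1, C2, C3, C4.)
Optimal: u = 4, v = 0
Binding: C2, v ≥ 0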